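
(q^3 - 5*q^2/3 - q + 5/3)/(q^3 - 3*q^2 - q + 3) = (q - 5/3)/(q - 3)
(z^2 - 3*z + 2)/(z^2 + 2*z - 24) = (z^2 - 3*z + 2)/(z^2 + 2*z - 24)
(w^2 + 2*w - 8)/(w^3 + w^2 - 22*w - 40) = (w - 2)/(w^2 - 3*w - 10)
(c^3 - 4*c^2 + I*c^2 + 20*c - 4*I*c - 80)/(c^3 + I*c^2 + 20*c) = (c - 4)/c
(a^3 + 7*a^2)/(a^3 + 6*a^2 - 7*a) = a/(a - 1)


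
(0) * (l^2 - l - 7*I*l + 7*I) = 0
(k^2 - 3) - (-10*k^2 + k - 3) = 11*k^2 - k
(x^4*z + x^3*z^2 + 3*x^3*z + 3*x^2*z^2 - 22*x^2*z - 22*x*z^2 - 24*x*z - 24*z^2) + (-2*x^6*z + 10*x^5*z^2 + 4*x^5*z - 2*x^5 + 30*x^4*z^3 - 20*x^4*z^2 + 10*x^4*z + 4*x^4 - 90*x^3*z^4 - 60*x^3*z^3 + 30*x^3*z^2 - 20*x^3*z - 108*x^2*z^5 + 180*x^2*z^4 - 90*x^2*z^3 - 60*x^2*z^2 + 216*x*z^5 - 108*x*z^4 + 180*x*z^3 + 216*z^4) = -2*x^6*z + 10*x^5*z^2 + 4*x^5*z - 2*x^5 + 30*x^4*z^3 - 20*x^4*z^2 + 11*x^4*z + 4*x^4 - 90*x^3*z^4 - 60*x^3*z^3 + 31*x^3*z^2 - 17*x^3*z - 108*x^2*z^5 + 180*x^2*z^4 - 90*x^2*z^3 - 57*x^2*z^2 - 22*x^2*z + 216*x*z^5 - 108*x*z^4 + 180*x*z^3 - 22*x*z^2 - 24*x*z + 216*z^4 - 24*z^2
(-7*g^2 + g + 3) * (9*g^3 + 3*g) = -63*g^5 + 9*g^4 + 6*g^3 + 3*g^2 + 9*g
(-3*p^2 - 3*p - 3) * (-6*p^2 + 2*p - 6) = 18*p^4 + 12*p^3 + 30*p^2 + 12*p + 18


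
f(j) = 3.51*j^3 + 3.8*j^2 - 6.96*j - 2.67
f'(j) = 10.53*j^2 + 7.6*j - 6.96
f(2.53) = 60.89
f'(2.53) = 79.67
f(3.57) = 180.62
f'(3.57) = 154.38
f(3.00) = 105.42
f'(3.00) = 110.61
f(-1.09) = 4.89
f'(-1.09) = -2.73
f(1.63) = 11.28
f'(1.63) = 33.41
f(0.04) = -2.94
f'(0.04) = -6.64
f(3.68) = 198.10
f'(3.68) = 163.61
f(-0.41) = 0.58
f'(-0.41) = -8.31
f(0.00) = -2.67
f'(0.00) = -6.96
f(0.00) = -2.67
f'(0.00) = -6.96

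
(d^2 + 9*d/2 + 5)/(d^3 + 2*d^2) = (d + 5/2)/d^2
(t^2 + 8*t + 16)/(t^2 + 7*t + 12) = (t + 4)/(t + 3)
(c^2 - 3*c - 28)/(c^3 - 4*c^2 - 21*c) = (c + 4)/(c*(c + 3))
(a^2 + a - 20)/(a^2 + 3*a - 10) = (a - 4)/(a - 2)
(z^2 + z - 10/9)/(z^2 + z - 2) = (z^2 + z - 10/9)/(z^2 + z - 2)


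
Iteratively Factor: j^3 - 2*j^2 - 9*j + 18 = (j + 3)*(j^2 - 5*j + 6) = (j - 2)*(j + 3)*(j - 3)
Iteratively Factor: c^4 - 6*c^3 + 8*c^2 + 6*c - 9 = (c - 3)*(c^3 - 3*c^2 - c + 3) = (c - 3)*(c - 1)*(c^2 - 2*c - 3) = (c - 3)*(c - 1)*(c + 1)*(c - 3)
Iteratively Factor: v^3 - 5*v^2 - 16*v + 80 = (v - 4)*(v^2 - v - 20) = (v - 4)*(v + 4)*(v - 5)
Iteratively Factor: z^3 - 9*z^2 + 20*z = (z - 4)*(z^2 - 5*z) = (z - 5)*(z - 4)*(z)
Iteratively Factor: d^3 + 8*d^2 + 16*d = (d + 4)*(d^2 + 4*d) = d*(d + 4)*(d + 4)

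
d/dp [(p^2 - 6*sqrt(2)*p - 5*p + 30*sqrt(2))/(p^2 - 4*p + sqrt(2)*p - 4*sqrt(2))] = (p^2 + 7*sqrt(2)*p^2 - 68*sqrt(2)*p - 12 + 140*sqrt(2))/(p^4 - 8*p^3 + 2*sqrt(2)*p^3 - 16*sqrt(2)*p^2 + 18*p^2 - 16*p + 32*sqrt(2)*p + 32)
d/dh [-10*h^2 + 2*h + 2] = 2 - 20*h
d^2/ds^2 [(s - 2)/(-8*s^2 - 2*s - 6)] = (-(s - 2)*(8*s + 1)^2 + (12*s - 7)*(4*s^2 + s + 3))/(4*s^2 + s + 3)^3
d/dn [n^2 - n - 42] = 2*n - 1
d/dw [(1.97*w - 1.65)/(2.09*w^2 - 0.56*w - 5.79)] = (-4.1173*w^2 + 6.897*w - 12.3303)/(4.3681*w^4 - 2.3408*w^3 - 23.8886*w^2 + 6.4848*w + 33.5241)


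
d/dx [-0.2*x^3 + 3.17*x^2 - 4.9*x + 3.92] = -0.6*x^2 + 6.34*x - 4.9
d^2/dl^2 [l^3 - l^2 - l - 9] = 6*l - 2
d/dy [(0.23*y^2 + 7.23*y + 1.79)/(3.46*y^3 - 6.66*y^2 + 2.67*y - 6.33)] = (-0.7958*y^4 - 50.0316*y^3 + 30.1857*y^2 + 20.931*y - 50.5452)/(11.9716*y^6 - 46.0872*y^5 + 62.832*y^4 - 79.368*y^3 + 91.4445*y^2 - 33.8022*y + 40.0689)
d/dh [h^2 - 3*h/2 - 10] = 2*h - 3/2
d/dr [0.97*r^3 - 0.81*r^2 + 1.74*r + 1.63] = 2.91*r^2 - 1.62*r + 1.74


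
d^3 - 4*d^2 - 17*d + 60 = (d - 5)*(d - 3)*(d + 4)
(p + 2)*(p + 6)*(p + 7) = p^3 + 15*p^2 + 68*p + 84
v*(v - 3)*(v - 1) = v^3 - 4*v^2 + 3*v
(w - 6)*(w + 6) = w^2 - 36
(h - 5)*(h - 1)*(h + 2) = h^3 - 4*h^2 - 7*h + 10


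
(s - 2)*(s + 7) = s^2 + 5*s - 14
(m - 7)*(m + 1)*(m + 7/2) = m^3 - 5*m^2/2 - 28*m - 49/2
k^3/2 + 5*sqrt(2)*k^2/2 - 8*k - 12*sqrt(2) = (k/2 + sqrt(2)/2)*(k - 2*sqrt(2))*(k + 6*sqrt(2))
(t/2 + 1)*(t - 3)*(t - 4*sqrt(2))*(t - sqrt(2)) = t^4/2 - 5*sqrt(2)*t^3/2 - t^3/2 + t^2 + 5*sqrt(2)*t^2/2 - 4*t + 15*sqrt(2)*t - 24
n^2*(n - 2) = n^3 - 2*n^2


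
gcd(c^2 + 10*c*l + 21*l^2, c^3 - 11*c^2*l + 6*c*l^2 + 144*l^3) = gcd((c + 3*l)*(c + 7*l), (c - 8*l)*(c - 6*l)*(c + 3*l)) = c + 3*l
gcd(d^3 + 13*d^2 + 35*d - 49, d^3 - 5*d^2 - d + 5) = d - 1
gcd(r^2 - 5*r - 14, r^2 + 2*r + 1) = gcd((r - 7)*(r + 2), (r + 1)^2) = 1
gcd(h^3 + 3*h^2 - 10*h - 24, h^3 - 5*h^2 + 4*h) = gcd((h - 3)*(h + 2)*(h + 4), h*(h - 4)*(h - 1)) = 1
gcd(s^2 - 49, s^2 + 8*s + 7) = s + 7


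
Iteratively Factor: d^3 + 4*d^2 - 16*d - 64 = (d - 4)*(d^2 + 8*d + 16) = (d - 4)*(d + 4)*(d + 4)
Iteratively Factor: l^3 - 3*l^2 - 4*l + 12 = (l - 3)*(l^2 - 4) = (l - 3)*(l + 2)*(l - 2)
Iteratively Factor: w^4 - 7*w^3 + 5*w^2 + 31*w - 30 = (w + 2)*(w^3 - 9*w^2 + 23*w - 15) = (w - 3)*(w + 2)*(w^2 - 6*w + 5) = (w - 3)*(w - 1)*(w + 2)*(w - 5)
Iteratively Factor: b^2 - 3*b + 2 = (b - 2)*(b - 1)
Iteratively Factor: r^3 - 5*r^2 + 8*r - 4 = (r - 2)*(r^2 - 3*r + 2) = (r - 2)*(r - 1)*(r - 2)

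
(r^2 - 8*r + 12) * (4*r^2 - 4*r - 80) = 4*r^4 - 36*r^3 + 592*r - 960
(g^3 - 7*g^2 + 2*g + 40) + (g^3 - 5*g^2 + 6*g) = 2*g^3 - 12*g^2 + 8*g + 40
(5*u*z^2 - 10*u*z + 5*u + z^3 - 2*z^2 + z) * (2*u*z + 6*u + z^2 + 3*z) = 10*u^2*z^3 + 10*u^2*z^2 - 50*u^2*z + 30*u^2 + 7*u*z^4 + 7*u*z^3 - 35*u*z^2 + 21*u*z + z^5 + z^4 - 5*z^3 + 3*z^2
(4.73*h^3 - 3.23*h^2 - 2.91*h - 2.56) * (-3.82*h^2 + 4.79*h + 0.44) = -18.0686*h^5 + 34.9953*h^4 - 2.2743*h^3 - 5.5809*h^2 - 13.5428*h - 1.1264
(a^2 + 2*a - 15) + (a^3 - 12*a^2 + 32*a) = a^3 - 11*a^2 + 34*a - 15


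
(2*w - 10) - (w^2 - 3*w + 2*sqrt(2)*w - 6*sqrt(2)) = -w^2 - 2*sqrt(2)*w + 5*w - 10 + 6*sqrt(2)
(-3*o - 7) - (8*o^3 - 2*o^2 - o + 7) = -8*o^3 + 2*o^2 - 2*o - 14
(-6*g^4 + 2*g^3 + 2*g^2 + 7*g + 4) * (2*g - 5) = -12*g^5 + 34*g^4 - 6*g^3 + 4*g^2 - 27*g - 20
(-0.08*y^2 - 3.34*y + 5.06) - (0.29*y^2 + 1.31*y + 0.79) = -0.37*y^2 - 4.65*y + 4.27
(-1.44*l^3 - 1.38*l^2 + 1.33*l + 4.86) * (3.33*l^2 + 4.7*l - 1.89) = -4.7952*l^5 - 11.3634*l^4 + 0.6645*l^3 + 25.043*l^2 + 20.3283*l - 9.1854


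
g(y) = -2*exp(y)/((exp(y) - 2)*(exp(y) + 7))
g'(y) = -2*exp(y)/((exp(y) - 2)*(exp(y) + 7)) + 2*exp(2*y)/((exp(y) - 2)*(exp(y) + 7)^2) + 2*exp(2*y)/((exp(y) - 2)^2*(exp(y) + 7))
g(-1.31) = 0.04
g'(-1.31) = 0.05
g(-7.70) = 0.00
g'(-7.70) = 0.00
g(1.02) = -0.73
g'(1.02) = 2.11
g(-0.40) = 0.13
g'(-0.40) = 0.19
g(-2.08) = 0.02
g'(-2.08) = 0.02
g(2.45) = -0.13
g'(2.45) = 0.11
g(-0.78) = 0.08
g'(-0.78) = 0.10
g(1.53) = -0.30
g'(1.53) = 0.35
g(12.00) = 0.00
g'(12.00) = 0.00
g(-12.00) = 0.00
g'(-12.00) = 0.00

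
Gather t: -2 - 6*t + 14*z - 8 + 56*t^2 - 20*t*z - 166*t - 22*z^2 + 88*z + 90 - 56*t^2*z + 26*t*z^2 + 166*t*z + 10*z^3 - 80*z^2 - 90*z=t^2*(56 - 56*z) + t*(26*z^2 + 146*z - 172) + 10*z^3 - 102*z^2 + 12*z + 80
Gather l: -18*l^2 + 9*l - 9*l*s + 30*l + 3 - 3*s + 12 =-18*l^2 + l*(39 - 9*s) - 3*s + 15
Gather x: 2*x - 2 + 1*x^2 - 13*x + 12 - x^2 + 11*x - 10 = 0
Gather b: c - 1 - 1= c - 2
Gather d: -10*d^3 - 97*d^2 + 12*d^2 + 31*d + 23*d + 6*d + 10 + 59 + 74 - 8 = -10*d^3 - 85*d^2 + 60*d + 135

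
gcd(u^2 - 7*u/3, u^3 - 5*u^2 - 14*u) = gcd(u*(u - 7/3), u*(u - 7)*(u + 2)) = u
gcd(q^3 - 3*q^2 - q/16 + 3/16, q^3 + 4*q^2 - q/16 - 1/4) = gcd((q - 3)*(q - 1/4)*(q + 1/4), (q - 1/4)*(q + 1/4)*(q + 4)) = q^2 - 1/16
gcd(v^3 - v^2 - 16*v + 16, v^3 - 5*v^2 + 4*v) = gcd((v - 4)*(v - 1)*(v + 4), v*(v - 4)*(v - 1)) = v^2 - 5*v + 4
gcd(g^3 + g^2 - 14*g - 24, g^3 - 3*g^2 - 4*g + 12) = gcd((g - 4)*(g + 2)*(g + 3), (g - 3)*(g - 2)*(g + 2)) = g + 2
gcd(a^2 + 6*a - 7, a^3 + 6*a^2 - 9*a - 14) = a + 7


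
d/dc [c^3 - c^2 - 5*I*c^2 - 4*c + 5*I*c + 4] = 3*c^2 - 2*c - 10*I*c - 4 + 5*I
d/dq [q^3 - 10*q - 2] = 3*q^2 - 10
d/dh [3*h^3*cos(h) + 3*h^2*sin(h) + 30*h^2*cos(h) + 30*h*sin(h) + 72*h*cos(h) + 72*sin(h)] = -3*h^3*sin(h) - 30*h^2*sin(h) + 12*h^2*cos(h) - 66*h*sin(h) + 90*h*cos(h) + 30*sin(h) + 144*cos(h)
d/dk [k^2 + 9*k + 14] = 2*k + 9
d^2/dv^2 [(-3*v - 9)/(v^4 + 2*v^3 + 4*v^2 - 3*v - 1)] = 6*(-(v + 3)*(4*v^3 + 6*v^2 + 8*v - 3)^2 + (4*v^3 + 6*v^2 + 8*v + 2*(v + 3)*(3*v^2 + 3*v + 2) - 3)*(v^4 + 2*v^3 + 4*v^2 - 3*v - 1))/(v^4 + 2*v^3 + 4*v^2 - 3*v - 1)^3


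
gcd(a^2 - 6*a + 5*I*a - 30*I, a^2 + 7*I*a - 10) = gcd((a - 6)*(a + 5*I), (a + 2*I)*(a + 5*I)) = a + 5*I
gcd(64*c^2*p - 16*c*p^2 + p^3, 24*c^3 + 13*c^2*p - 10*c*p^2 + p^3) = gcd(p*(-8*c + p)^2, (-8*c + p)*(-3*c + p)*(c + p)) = -8*c + p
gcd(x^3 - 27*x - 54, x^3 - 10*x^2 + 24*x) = x - 6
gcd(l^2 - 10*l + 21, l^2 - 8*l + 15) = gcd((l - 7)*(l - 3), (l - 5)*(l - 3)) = l - 3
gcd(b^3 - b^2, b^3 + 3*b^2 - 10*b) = b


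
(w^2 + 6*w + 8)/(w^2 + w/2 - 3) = 2*(w + 4)/(2*w - 3)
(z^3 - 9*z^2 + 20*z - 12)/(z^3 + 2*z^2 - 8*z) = (z^2 - 7*z + 6)/(z*(z + 4))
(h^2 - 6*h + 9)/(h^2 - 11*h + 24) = (h - 3)/(h - 8)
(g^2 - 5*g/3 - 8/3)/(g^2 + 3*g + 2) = (g - 8/3)/(g + 2)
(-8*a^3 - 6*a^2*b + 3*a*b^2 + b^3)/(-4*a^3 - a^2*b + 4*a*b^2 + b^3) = (2*a - b)/(a - b)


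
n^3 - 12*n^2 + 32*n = n*(n - 8)*(n - 4)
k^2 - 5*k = k*(k - 5)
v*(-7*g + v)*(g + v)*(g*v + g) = -7*g^3*v^2 - 7*g^3*v - 6*g^2*v^3 - 6*g^2*v^2 + g*v^4 + g*v^3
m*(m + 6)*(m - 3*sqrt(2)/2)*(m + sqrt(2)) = m^4 - sqrt(2)*m^3/2 + 6*m^3 - 3*sqrt(2)*m^2 - 3*m^2 - 18*m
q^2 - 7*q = q*(q - 7)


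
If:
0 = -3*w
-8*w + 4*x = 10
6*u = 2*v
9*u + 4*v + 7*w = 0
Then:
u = 0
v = 0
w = 0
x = 5/2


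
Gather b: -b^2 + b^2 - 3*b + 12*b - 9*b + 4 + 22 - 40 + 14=0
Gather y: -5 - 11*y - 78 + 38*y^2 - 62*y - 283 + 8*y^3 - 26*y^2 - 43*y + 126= 8*y^3 + 12*y^2 - 116*y - 240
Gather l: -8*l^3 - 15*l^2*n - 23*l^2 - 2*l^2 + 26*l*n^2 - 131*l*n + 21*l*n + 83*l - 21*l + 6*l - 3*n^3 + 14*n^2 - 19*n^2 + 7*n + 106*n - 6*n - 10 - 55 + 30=-8*l^3 + l^2*(-15*n - 25) + l*(26*n^2 - 110*n + 68) - 3*n^3 - 5*n^2 + 107*n - 35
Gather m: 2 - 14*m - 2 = -14*m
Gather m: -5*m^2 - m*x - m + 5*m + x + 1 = -5*m^2 + m*(4 - x) + x + 1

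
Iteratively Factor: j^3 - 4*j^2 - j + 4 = (j + 1)*(j^2 - 5*j + 4) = (j - 1)*(j + 1)*(j - 4)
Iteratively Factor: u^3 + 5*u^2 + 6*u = (u + 2)*(u^2 + 3*u) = u*(u + 2)*(u + 3)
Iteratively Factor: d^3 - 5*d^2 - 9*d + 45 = (d - 5)*(d^2 - 9) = (d - 5)*(d + 3)*(d - 3)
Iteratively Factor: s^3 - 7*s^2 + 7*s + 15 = (s - 5)*(s^2 - 2*s - 3) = (s - 5)*(s - 3)*(s + 1)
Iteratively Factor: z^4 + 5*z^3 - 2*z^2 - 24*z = (z - 2)*(z^3 + 7*z^2 + 12*z) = z*(z - 2)*(z^2 + 7*z + 12) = z*(z - 2)*(z + 3)*(z + 4)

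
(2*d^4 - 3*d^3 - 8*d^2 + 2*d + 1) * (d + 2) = 2*d^5 + d^4 - 14*d^3 - 14*d^2 + 5*d + 2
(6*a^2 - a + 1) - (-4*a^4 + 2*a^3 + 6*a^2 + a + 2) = 4*a^4 - 2*a^3 - 2*a - 1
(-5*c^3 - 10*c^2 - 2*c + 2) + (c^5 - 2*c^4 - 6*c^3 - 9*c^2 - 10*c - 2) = c^5 - 2*c^4 - 11*c^3 - 19*c^2 - 12*c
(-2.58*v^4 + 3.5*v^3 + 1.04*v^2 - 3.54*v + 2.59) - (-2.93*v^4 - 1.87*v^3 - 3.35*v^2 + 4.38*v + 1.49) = 0.35*v^4 + 5.37*v^3 + 4.39*v^2 - 7.92*v + 1.1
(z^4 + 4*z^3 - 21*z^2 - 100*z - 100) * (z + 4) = z^5 + 8*z^4 - 5*z^3 - 184*z^2 - 500*z - 400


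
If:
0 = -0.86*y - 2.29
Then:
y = -2.66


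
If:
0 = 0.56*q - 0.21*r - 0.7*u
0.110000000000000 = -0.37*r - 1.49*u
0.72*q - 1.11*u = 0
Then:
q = -0.10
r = -0.05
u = -0.06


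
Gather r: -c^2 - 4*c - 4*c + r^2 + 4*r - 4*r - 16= -c^2 - 8*c + r^2 - 16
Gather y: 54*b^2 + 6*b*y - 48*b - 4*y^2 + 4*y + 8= 54*b^2 - 48*b - 4*y^2 + y*(6*b + 4) + 8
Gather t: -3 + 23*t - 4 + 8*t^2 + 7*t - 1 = 8*t^2 + 30*t - 8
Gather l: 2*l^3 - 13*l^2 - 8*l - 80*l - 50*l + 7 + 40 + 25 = 2*l^3 - 13*l^2 - 138*l + 72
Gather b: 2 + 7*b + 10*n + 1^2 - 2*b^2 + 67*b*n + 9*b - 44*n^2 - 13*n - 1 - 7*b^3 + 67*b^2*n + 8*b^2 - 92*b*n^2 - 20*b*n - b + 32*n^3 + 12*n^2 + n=-7*b^3 + b^2*(67*n + 6) + b*(-92*n^2 + 47*n + 15) + 32*n^3 - 32*n^2 - 2*n + 2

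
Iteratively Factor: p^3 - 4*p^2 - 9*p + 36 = (p - 4)*(p^2 - 9) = (p - 4)*(p + 3)*(p - 3)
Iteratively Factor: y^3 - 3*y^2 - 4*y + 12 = (y + 2)*(y^2 - 5*y + 6) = (y - 2)*(y + 2)*(y - 3)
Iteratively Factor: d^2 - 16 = (d - 4)*(d + 4)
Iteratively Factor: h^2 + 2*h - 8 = (h + 4)*(h - 2)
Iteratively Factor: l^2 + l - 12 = (l - 3)*(l + 4)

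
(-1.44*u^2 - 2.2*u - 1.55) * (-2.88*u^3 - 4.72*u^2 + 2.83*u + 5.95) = 4.1472*u^5 + 13.1328*u^4 + 10.7728*u^3 - 7.478*u^2 - 17.4765*u - 9.2225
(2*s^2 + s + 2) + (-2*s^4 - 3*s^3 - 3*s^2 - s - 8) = -2*s^4 - 3*s^3 - s^2 - 6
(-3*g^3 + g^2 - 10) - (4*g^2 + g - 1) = -3*g^3 - 3*g^2 - g - 9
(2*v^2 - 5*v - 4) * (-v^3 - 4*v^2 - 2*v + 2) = -2*v^5 - 3*v^4 + 20*v^3 + 30*v^2 - 2*v - 8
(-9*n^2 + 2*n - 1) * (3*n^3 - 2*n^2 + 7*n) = -27*n^5 + 24*n^4 - 70*n^3 + 16*n^2 - 7*n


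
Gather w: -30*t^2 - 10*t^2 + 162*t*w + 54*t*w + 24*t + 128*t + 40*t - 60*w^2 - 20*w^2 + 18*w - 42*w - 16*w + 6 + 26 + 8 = -40*t^2 + 192*t - 80*w^2 + w*(216*t - 40) + 40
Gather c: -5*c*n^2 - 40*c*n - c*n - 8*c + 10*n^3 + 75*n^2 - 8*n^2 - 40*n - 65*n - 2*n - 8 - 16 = c*(-5*n^2 - 41*n - 8) + 10*n^3 + 67*n^2 - 107*n - 24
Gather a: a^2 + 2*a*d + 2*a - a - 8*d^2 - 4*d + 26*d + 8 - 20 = a^2 + a*(2*d + 1) - 8*d^2 + 22*d - 12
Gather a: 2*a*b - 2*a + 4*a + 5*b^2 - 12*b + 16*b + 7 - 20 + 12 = a*(2*b + 2) + 5*b^2 + 4*b - 1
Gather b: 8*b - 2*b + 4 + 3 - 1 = 6*b + 6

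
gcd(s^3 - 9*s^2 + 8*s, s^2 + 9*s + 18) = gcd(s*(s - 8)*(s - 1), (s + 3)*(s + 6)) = 1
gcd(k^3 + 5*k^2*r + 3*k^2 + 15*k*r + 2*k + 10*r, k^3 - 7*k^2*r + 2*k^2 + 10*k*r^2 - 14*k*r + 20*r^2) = k + 2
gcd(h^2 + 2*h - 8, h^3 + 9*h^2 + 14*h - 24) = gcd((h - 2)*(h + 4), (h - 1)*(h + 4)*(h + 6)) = h + 4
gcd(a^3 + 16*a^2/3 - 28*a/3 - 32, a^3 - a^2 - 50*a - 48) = a + 6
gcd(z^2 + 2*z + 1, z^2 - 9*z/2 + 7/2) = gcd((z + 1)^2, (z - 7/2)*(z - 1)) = 1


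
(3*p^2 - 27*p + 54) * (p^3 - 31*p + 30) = 3*p^5 - 27*p^4 - 39*p^3 + 927*p^2 - 2484*p + 1620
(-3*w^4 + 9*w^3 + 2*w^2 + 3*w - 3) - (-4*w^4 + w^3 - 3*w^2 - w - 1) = w^4 + 8*w^3 + 5*w^2 + 4*w - 2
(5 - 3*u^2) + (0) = 5 - 3*u^2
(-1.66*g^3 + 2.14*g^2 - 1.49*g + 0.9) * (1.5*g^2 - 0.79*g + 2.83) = -2.49*g^5 + 4.5214*g^4 - 8.6234*g^3 + 8.5833*g^2 - 4.9277*g + 2.547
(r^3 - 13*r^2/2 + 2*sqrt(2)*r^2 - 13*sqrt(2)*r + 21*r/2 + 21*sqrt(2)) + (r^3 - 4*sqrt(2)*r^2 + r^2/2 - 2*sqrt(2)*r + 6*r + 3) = 2*r^3 - 6*r^2 - 2*sqrt(2)*r^2 - 15*sqrt(2)*r + 33*r/2 + 3 + 21*sqrt(2)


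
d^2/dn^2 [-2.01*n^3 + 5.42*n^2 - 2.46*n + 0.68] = 10.84 - 12.06*n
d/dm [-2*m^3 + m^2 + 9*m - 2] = -6*m^2 + 2*m + 9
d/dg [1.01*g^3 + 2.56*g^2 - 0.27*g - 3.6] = 3.03*g^2 + 5.12*g - 0.27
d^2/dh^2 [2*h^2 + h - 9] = 4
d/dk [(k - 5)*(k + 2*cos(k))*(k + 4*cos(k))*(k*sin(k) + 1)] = (5 - k)*(k + 2*cos(k))*(k*sin(k) + 1)*(4*sin(k) - 1) + (5 - k)*(k + 4*cos(k))*(k*sin(k) + 1)*(2*sin(k) - 1) + (k - 5)*(k + 2*cos(k))*(k + 4*cos(k))*(k*cos(k) + sin(k)) + (k + 2*cos(k))*(k + 4*cos(k))*(k*sin(k) + 1)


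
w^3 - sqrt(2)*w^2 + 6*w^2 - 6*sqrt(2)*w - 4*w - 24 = (w + 6)*(w - 2*sqrt(2))*(w + sqrt(2))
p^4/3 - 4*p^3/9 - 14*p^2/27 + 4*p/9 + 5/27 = (p/3 + 1/3)*(p - 5/3)*(p - 1)*(p + 1/3)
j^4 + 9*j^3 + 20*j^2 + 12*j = j*(j + 1)*(j + 2)*(j + 6)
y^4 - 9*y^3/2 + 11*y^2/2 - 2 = (y - 2)^2*(y - 1)*(y + 1/2)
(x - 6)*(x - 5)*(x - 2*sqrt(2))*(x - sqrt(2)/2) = x^4 - 11*x^3 - 5*sqrt(2)*x^3/2 + 32*x^2 + 55*sqrt(2)*x^2/2 - 75*sqrt(2)*x - 22*x + 60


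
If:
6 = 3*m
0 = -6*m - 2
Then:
No Solution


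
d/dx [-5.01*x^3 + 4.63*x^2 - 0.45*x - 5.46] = -15.03*x^2 + 9.26*x - 0.45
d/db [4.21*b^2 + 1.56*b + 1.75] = 8.42*b + 1.56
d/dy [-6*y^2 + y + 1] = 1 - 12*y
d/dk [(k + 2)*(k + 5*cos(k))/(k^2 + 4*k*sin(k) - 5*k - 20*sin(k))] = (-(k + 2)*(k + 5*cos(k))*(4*k*cos(k) + 2*k + 4*sin(k) - 20*cos(k) - 5) + (k - (k + 2)*(5*sin(k) - 1) + 5*cos(k))*(k^2 + 4*k*sin(k) - 5*k - 20*sin(k)))/((k - 5)^2*(k + 4*sin(k))^2)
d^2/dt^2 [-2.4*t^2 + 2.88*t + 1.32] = -4.80000000000000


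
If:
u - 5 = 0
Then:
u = 5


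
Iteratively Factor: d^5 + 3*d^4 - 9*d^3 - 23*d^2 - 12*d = (d + 1)*(d^4 + 2*d^3 - 11*d^2 - 12*d) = (d + 1)^2*(d^3 + d^2 - 12*d) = (d - 3)*(d + 1)^2*(d^2 + 4*d) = d*(d - 3)*(d + 1)^2*(d + 4)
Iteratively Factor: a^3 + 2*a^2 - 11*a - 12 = (a - 3)*(a^2 + 5*a + 4) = (a - 3)*(a + 1)*(a + 4)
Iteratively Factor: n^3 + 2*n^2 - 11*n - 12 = (n + 4)*(n^2 - 2*n - 3) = (n - 3)*(n + 4)*(n + 1)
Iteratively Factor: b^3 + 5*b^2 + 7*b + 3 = (b + 1)*(b^2 + 4*b + 3) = (b + 1)*(b + 3)*(b + 1)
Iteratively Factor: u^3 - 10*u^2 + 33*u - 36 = (u - 3)*(u^2 - 7*u + 12) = (u - 3)^2*(u - 4)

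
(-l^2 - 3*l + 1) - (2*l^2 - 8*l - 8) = -3*l^2 + 5*l + 9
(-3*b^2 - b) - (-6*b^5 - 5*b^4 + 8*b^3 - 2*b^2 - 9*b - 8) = 6*b^5 + 5*b^4 - 8*b^3 - b^2 + 8*b + 8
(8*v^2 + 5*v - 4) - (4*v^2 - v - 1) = 4*v^2 + 6*v - 3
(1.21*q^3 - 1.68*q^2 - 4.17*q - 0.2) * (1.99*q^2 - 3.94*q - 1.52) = 2.4079*q^5 - 8.1106*q^4 - 3.5183*q^3 + 18.5854*q^2 + 7.1264*q + 0.304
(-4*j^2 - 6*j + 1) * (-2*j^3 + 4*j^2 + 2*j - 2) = 8*j^5 - 4*j^4 - 34*j^3 + 14*j - 2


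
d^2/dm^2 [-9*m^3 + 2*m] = -54*m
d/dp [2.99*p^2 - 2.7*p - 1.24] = 5.98*p - 2.7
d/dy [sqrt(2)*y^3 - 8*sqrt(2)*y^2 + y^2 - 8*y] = 3*sqrt(2)*y^2 - 16*sqrt(2)*y + 2*y - 8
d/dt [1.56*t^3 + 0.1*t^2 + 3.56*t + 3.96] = 4.68*t^2 + 0.2*t + 3.56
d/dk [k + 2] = 1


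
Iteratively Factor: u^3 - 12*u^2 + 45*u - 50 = (u - 2)*(u^2 - 10*u + 25) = (u - 5)*(u - 2)*(u - 5)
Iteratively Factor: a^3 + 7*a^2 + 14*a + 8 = (a + 1)*(a^2 + 6*a + 8) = (a + 1)*(a + 2)*(a + 4)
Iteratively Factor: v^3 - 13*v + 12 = (v - 3)*(v^2 + 3*v - 4) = (v - 3)*(v - 1)*(v + 4)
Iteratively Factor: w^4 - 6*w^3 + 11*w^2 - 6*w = (w - 3)*(w^3 - 3*w^2 + 2*w) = w*(w - 3)*(w^2 - 3*w + 2) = w*(w - 3)*(w - 2)*(w - 1)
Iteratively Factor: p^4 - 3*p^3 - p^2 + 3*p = (p - 1)*(p^3 - 2*p^2 - 3*p) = (p - 3)*(p - 1)*(p^2 + p) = p*(p - 3)*(p - 1)*(p + 1)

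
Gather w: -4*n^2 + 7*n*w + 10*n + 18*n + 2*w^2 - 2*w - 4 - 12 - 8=-4*n^2 + 28*n + 2*w^2 + w*(7*n - 2) - 24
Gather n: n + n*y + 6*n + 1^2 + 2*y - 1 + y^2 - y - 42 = n*(y + 7) + y^2 + y - 42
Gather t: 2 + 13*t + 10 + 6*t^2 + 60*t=6*t^2 + 73*t + 12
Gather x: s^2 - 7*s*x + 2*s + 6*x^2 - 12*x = s^2 + 2*s + 6*x^2 + x*(-7*s - 12)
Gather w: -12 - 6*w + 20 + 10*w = 4*w + 8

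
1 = 1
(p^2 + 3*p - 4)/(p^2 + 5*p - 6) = (p + 4)/(p + 6)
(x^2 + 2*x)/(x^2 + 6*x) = (x + 2)/(x + 6)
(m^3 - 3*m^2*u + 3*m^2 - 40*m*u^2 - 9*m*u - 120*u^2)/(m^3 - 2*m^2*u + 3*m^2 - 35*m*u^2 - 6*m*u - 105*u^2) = (-m + 8*u)/(-m + 7*u)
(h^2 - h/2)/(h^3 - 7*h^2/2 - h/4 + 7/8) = 4*h/(4*h^2 - 12*h - 7)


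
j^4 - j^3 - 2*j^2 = j^2*(j - 2)*(j + 1)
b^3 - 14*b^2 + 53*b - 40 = (b - 8)*(b - 5)*(b - 1)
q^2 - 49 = (q - 7)*(q + 7)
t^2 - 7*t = t*(t - 7)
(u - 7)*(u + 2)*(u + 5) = u^3 - 39*u - 70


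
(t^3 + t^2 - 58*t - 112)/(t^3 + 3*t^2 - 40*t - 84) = (t - 8)/(t - 6)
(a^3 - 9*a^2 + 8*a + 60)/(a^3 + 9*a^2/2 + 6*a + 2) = 2*(a^2 - 11*a + 30)/(2*a^2 + 5*a + 2)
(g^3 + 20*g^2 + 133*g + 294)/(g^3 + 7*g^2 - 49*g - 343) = (g + 6)/(g - 7)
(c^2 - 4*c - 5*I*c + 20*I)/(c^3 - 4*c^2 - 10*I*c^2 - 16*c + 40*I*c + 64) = (c - 5*I)/(c^2 - 10*I*c - 16)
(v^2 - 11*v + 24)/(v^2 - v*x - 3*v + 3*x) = (8 - v)/(-v + x)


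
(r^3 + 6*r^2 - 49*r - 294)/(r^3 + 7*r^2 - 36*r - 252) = (r - 7)/(r - 6)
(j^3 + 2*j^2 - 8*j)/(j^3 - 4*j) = (j + 4)/(j + 2)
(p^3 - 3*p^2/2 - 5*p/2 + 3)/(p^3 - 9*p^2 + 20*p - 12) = (p + 3/2)/(p - 6)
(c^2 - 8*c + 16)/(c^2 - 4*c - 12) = (-c^2 + 8*c - 16)/(-c^2 + 4*c + 12)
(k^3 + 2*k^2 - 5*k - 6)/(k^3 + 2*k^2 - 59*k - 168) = (k^2 - k - 2)/(k^2 - k - 56)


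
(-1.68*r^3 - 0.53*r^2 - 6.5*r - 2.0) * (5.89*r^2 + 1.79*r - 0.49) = -9.8952*r^5 - 6.1289*r^4 - 38.4105*r^3 - 23.1553*r^2 - 0.395*r + 0.98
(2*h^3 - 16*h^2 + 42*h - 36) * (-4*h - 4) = -8*h^4 + 56*h^3 - 104*h^2 - 24*h + 144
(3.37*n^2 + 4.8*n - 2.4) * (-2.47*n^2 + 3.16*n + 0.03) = -8.3239*n^4 - 1.2068*n^3 + 21.1971*n^2 - 7.44*n - 0.072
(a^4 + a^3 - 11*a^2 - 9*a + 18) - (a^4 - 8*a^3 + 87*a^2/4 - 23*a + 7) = 9*a^3 - 131*a^2/4 + 14*a + 11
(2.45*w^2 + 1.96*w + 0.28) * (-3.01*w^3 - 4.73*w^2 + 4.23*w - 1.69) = -7.3745*w^5 - 17.4881*w^4 + 0.2499*w^3 + 2.8259*w^2 - 2.128*w - 0.4732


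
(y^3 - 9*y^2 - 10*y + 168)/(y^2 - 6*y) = y - 3 - 28/y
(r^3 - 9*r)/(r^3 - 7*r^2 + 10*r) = (r^2 - 9)/(r^2 - 7*r + 10)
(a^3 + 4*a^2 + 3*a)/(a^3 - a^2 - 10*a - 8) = a*(a + 3)/(a^2 - 2*a - 8)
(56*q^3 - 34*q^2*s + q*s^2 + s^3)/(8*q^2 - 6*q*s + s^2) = 7*q + s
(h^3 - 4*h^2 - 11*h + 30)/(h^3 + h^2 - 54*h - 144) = (h^2 - 7*h + 10)/(h^2 - 2*h - 48)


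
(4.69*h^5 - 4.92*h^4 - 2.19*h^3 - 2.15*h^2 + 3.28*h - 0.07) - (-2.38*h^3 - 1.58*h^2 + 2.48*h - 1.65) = 4.69*h^5 - 4.92*h^4 + 0.19*h^3 - 0.57*h^2 + 0.8*h + 1.58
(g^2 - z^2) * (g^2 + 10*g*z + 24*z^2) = g^4 + 10*g^3*z + 23*g^2*z^2 - 10*g*z^3 - 24*z^4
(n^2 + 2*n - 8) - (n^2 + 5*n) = -3*n - 8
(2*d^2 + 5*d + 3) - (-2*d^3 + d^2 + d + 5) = 2*d^3 + d^2 + 4*d - 2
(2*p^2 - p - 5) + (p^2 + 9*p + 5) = 3*p^2 + 8*p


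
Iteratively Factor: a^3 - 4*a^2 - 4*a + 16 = (a + 2)*(a^2 - 6*a + 8) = (a - 4)*(a + 2)*(a - 2)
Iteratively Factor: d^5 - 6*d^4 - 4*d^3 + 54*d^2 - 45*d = (d - 1)*(d^4 - 5*d^3 - 9*d^2 + 45*d) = d*(d - 1)*(d^3 - 5*d^2 - 9*d + 45) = d*(d - 3)*(d - 1)*(d^2 - 2*d - 15) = d*(d - 5)*(d - 3)*(d - 1)*(d + 3)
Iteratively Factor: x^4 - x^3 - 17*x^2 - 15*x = (x + 3)*(x^3 - 4*x^2 - 5*x) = (x + 1)*(x + 3)*(x^2 - 5*x) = (x - 5)*(x + 1)*(x + 3)*(x)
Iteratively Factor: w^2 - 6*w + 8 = (w - 4)*(w - 2)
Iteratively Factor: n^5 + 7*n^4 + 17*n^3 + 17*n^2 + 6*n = (n + 1)*(n^4 + 6*n^3 + 11*n^2 + 6*n) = (n + 1)*(n + 3)*(n^3 + 3*n^2 + 2*n) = n*(n + 1)*(n + 3)*(n^2 + 3*n + 2) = n*(n + 1)*(n + 2)*(n + 3)*(n + 1)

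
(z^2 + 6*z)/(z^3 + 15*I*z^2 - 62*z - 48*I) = z*(z + 6)/(z^3 + 15*I*z^2 - 62*z - 48*I)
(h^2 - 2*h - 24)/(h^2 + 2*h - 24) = (h^2 - 2*h - 24)/(h^2 + 2*h - 24)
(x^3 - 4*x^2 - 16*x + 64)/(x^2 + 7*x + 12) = (x^2 - 8*x + 16)/(x + 3)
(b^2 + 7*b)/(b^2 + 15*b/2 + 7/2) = 2*b/(2*b + 1)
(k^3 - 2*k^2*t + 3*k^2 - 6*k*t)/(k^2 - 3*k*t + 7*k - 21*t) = k*(k^2 - 2*k*t + 3*k - 6*t)/(k^2 - 3*k*t + 7*k - 21*t)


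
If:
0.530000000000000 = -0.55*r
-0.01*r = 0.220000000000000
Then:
No Solution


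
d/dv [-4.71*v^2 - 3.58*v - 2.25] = -9.42*v - 3.58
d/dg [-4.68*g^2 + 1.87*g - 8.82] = 1.87 - 9.36*g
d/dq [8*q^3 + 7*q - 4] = 24*q^2 + 7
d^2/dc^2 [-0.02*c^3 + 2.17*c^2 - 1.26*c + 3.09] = 4.34 - 0.12*c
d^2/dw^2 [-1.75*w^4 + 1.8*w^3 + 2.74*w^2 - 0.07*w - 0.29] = -21.0*w^2 + 10.8*w + 5.48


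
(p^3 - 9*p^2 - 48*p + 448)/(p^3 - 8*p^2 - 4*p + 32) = (p^2 - p - 56)/(p^2 - 4)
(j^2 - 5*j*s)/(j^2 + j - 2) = j*(j - 5*s)/(j^2 + j - 2)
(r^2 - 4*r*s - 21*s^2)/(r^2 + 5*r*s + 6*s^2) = (r - 7*s)/(r + 2*s)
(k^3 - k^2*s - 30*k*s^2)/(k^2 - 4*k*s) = (k^2 - k*s - 30*s^2)/(k - 4*s)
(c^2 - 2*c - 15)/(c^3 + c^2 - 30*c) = (c + 3)/(c*(c + 6))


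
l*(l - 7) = l^2 - 7*l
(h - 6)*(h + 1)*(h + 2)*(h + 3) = h^4 - 25*h^2 - 60*h - 36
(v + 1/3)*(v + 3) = v^2 + 10*v/3 + 1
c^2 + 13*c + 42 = (c + 6)*(c + 7)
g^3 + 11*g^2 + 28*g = g*(g + 4)*(g + 7)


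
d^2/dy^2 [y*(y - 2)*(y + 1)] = 6*y - 2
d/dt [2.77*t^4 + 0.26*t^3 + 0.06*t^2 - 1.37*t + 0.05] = 11.08*t^3 + 0.78*t^2 + 0.12*t - 1.37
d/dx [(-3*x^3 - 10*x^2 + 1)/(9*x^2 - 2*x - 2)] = (-27*x^4 + 12*x^3 + 38*x^2 + 22*x + 2)/(81*x^4 - 36*x^3 - 32*x^2 + 8*x + 4)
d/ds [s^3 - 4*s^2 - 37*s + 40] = 3*s^2 - 8*s - 37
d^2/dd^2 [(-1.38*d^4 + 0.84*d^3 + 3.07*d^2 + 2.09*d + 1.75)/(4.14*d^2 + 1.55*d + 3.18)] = (-47.305296*d^6 - 53.13276*d^5 - 128.900556*d^4 - 94.670508*d^3 - 205.156368*d^2 - 46.746612*d + 3.817466)/(70.957944*d^6 + 79.69914*d^5 + 193.350834*d^4 + 126.160235*d^3 + 148.515858*d^2 + 47.02266*d + 32.157432)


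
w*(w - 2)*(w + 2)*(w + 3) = w^4 + 3*w^3 - 4*w^2 - 12*w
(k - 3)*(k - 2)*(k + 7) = k^3 + 2*k^2 - 29*k + 42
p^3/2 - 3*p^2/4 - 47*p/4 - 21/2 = (p/2 + 1/2)*(p - 6)*(p + 7/2)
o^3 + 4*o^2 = o^2*(o + 4)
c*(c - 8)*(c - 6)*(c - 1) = c^4 - 15*c^3 + 62*c^2 - 48*c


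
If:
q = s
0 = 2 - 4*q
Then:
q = 1/2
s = 1/2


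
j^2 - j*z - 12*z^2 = (j - 4*z)*(j + 3*z)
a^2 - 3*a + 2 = (a - 2)*(a - 1)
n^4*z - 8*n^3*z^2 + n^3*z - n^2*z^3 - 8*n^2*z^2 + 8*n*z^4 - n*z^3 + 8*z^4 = (n - 8*z)*(n - z)*(n + z)*(n*z + z)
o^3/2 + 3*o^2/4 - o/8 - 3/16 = (o/2 + 1/4)*(o - 1/2)*(o + 3/2)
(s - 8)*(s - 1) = s^2 - 9*s + 8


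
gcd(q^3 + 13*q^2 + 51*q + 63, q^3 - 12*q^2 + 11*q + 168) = q + 3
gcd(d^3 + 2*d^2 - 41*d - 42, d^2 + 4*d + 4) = 1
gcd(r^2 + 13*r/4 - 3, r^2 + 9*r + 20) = r + 4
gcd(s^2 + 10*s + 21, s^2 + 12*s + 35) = s + 7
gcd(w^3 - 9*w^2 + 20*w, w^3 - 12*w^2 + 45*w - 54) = 1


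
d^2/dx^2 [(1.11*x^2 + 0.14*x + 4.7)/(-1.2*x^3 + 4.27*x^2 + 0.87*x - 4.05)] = (-3.1968*x^6 - 1.20960000000002*x^5 - 83.86488*x^4 + 463.698746*x^3 - 591.73689*x^2 + 17.76528*x - 207.07389)/(1.728*x^9 - 18.4464*x^8 + 61.88004*x^7 - 33.611203*x^6 - 169.376229*x^5 + 186.464646*x^4 + 148.662567*x^3 - 200.91969*x^2 - 42.810525*x + 66.430125)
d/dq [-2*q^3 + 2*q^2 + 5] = 2*q*(2 - 3*q)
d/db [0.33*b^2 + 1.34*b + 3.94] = 0.66*b + 1.34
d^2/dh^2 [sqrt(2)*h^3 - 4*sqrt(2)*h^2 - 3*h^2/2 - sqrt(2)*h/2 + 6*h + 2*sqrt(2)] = 6*sqrt(2)*h - 8*sqrt(2) - 3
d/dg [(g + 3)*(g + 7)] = 2*g + 10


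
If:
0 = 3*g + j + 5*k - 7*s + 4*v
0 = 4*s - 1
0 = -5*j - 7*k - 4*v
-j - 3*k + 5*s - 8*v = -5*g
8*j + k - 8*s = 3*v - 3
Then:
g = 829/1692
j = 281/1692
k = -17/36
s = 1/4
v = 349/564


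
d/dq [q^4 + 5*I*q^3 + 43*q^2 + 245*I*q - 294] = 4*q^3 + 15*I*q^2 + 86*q + 245*I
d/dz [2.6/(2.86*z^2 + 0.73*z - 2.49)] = (-14.872*z - 1.898)/(2.86*z^2 + 0.73*z - 2.49)^2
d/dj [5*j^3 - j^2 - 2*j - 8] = 15*j^2 - 2*j - 2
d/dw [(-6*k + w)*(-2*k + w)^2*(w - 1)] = (2*k - w)*((-6*k + w)*(2*k - w) + (2*k - w)*(w - 1) + 2*(6*k - w)*(w - 1))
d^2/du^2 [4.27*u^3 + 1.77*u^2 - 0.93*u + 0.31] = 25.62*u + 3.54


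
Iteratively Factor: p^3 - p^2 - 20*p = (p - 5)*(p^2 + 4*p) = (p - 5)*(p + 4)*(p)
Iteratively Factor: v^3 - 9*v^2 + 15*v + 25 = (v - 5)*(v^2 - 4*v - 5) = (v - 5)^2*(v + 1)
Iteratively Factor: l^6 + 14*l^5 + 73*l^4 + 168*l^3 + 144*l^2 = (l + 3)*(l^5 + 11*l^4 + 40*l^3 + 48*l^2) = l*(l + 3)*(l^4 + 11*l^3 + 40*l^2 + 48*l) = l^2*(l + 3)*(l^3 + 11*l^2 + 40*l + 48) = l^2*(l + 3)*(l + 4)*(l^2 + 7*l + 12) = l^2*(l + 3)*(l + 4)^2*(l + 3)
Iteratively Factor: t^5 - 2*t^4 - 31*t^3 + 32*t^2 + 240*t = (t - 5)*(t^4 + 3*t^3 - 16*t^2 - 48*t) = (t - 5)*(t + 3)*(t^3 - 16*t) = (t - 5)*(t + 3)*(t + 4)*(t^2 - 4*t) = t*(t - 5)*(t + 3)*(t + 4)*(t - 4)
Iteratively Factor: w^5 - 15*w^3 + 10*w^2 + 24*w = (w + 4)*(w^4 - 4*w^3 + w^2 + 6*w) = (w - 3)*(w + 4)*(w^3 - w^2 - 2*w) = (w - 3)*(w + 1)*(w + 4)*(w^2 - 2*w) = (w - 3)*(w - 2)*(w + 1)*(w + 4)*(w)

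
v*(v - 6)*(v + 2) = v^3 - 4*v^2 - 12*v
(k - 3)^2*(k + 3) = k^3 - 3*k^2 - 9*k + 27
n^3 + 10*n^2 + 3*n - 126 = (n - 3)*(n + 6)*(n + 7)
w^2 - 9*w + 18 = (w - 6)*(w - 3)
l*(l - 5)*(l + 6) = l^3 + l^2 - 30*l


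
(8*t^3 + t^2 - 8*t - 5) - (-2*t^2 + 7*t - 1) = 8*t^3 + 3*t^2 - 15*t - 4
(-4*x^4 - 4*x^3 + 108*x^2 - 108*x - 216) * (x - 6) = -4*x^5 + 20*x^4 + 132*x^3 - 756*x^2 + 432*x + 1296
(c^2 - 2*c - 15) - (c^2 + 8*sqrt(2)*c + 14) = -8*sqrt(2)*c - 2*c - 29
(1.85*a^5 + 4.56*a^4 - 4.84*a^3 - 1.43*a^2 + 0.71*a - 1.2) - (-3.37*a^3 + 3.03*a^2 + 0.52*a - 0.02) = 1.85*a^5 + 4.56*a^4 - 1.47*a^3 - 4.46*a^2 + 0.19*a - 1.18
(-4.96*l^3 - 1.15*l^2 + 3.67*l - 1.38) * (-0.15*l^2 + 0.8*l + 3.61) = 0.744*l^5 - 3.7955*l^4 - 19.3761*l^3 - 1.0085*l^2 + 12.1447*l - 4.9818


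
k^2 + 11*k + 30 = (k + 5)*(k + 6)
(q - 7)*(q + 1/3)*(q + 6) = q^3 - 2*q^2/3 - 127*q/3 - 14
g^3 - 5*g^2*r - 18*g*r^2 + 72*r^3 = (g - 6*r)*(g - 3*r)*(g + 4*r)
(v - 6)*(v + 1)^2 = v^3 - 4*v^2 - 11*v - 6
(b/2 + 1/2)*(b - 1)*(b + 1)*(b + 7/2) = b^4/2 + 9*b^3/4 + 5*b^2/4 - 9*b/4 - 7/4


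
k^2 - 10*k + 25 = (k - 5)^2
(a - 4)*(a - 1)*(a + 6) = a^3 + a^2 - 26*a + 24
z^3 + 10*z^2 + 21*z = z*(z + 3)*(z + 7)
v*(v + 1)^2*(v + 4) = v^4 + 6*v^3 + 9*v^2 + 4*v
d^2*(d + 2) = d^3 + 2*d^2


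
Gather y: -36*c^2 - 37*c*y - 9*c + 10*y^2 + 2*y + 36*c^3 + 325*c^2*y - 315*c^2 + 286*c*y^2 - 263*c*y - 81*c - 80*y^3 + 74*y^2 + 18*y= 36*c^3 - 351*c^2 - 90*c - 80*y^3 + y^2*(286*c + 84) + y*(325*c^2 - 300*c + 20)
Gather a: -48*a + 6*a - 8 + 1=-42*a - 7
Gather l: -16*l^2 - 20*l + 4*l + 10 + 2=-16*l^2 - 16*l + 12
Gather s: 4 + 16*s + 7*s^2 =7*s^2 + 16*s + 4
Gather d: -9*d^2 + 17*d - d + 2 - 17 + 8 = -9*d^2 + 16*d - 7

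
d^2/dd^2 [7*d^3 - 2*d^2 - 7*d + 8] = 42*d - 4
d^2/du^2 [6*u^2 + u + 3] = 12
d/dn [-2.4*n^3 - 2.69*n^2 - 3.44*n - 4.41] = -7.2*n^2 - 5.38*n - 3.44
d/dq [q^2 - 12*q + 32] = 2*q - 12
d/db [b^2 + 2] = 2*b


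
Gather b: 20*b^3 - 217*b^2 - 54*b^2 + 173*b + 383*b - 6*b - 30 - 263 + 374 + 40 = 20*b^3 - 271*b^2 + 550*b + 121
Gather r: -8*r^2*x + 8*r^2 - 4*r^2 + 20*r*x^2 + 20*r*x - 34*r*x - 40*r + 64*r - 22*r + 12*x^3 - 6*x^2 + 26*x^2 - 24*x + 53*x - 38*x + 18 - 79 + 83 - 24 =r^2*(4 - 8*x) + r*(20*x^2 - 14*x + 2) + 12*x^3 + 20*x^2 - 9*x - 2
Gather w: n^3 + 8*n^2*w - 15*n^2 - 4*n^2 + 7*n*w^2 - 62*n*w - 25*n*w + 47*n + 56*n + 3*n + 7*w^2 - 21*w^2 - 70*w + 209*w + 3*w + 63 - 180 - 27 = n^3 - 19*n^2 + 106*n + w^2*(7*n - 14) + w*(8*n^2 - 87*n + 142) - 144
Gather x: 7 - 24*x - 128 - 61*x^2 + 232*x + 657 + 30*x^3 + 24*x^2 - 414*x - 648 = 30*x^3 - 37*x^2 - 206*x - 112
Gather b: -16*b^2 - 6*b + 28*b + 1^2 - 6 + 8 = -16*b^2 + 22*b + 3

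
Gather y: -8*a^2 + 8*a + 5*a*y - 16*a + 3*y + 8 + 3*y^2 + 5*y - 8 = -8*a^2 - 8*a + 3*y^2 + y*(5*a + 8)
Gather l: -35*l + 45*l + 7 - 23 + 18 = 10*l + 2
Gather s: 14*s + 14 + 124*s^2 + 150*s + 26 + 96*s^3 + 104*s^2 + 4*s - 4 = 96*s^3 + 228*s^2 + 168*s + 36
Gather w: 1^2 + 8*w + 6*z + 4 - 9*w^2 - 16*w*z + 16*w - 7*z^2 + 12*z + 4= -9*w^2 + w*(24 - 16*z) - 7*z^2 + 18*z + 9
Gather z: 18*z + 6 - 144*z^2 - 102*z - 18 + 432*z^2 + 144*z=288*z^2 + 60*z - 12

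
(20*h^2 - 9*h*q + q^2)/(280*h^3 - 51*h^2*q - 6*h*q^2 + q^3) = (-4*h + q)/(-56*h^2 - h*q + q^2)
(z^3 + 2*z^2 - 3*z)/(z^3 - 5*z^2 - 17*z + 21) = z/(z - 7)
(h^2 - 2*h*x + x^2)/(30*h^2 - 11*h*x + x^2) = (h^2 - 2*h*x + x^2)/(30*h^2 - 11*h*x + x^2)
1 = 1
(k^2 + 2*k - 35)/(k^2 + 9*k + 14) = (k - 5)/(k + 2)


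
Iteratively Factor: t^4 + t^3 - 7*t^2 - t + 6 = (t - 2)*(t^3 + 3*t^2 - t - 3) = (t - 2)*(t + 3)*(t^2 - 1) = (t - 2)*(t - 1)*(t + 3)*(t + 1)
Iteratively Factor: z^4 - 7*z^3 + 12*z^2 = (z - 3)*(z^3 - 4*z^2) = z*(z - 3)*(z^2 - 4*z) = z^2*(z - 3)*(z - 4)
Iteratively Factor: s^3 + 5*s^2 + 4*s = (s + 4)*(s^2 + s) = s*(s + 4)*(s + 1)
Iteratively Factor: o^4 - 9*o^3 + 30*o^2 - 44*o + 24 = (o - 2)*(o^3 - 7*o^2 + 16*o - 12) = (o - 3)*(o - 2)*(o^2 - 4*o + 4) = (o - 3)*(o - 2)^2*(o - 2)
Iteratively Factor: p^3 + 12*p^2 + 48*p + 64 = (p + 4)*(p^2 + 8*p + 16) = (p + 4)^2*(p + 4)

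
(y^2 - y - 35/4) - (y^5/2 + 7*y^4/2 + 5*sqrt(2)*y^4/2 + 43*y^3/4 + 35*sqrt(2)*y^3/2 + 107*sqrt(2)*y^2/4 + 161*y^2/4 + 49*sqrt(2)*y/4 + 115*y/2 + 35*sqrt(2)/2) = -y^5/2 - 5*sqrt(2)*y^4/2 - 7*y^4/2 - 35*sqrt(2)*y^3/2 - 43*y^3/4 - 157*y^2/4 - 107*sqrt(2)*y^2/4 - 117*y/2 - 49*sqrt(2)*y/4 - 35*sqrt(2)/2 - 35/4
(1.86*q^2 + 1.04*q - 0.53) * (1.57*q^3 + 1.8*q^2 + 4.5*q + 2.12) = 2.9202*q^5 + 4.9808*q^4 + 9.4099*q^3 + 7.6692*q^2 - 0.1802*q - 1.1236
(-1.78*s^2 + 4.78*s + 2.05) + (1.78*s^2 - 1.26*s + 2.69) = 3.52*s + 4.74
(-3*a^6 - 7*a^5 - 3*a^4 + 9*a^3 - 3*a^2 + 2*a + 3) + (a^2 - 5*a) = -3*a^6 - 7*a^5 - 3*a^4 + 9*a^3 - 2*a^2 - 3*a + 3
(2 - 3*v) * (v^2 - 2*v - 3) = -3*v^3 + 8*v^2 + 5*v - 6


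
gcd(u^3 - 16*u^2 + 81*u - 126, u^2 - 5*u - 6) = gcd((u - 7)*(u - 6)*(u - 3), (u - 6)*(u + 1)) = u - 6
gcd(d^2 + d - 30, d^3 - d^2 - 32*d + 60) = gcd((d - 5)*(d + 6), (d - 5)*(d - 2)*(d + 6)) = d^2 + d - 30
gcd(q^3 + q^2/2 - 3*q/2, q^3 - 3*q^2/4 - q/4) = q^2 - q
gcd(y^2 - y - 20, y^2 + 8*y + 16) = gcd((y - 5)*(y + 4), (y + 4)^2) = y + 4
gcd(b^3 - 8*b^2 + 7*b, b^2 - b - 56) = 1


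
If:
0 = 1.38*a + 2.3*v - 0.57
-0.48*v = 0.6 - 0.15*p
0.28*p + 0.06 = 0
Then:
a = 2.61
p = -0.21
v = -1.32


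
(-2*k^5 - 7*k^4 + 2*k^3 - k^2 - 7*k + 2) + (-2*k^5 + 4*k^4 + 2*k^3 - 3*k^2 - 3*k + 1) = -4*k^5 - 3*k^4 + 4*k^3 - 4*k^2 - 10*k + 3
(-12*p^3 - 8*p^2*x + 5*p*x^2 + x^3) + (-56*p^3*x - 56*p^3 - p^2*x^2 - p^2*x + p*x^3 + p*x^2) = -56*p^3*x - 68*p^3 - p^2*x^2 - 9*p^2*x + p*x^3 + 6*p*x^2 + x^3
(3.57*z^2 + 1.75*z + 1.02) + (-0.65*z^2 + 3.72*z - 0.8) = 2.92*z^2 + 5.47*z + 0.22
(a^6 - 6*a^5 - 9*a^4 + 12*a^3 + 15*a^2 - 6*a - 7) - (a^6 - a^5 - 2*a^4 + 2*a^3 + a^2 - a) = -5*a^5 - 7*a^4 + 10*a^3 + 14*a^2 - 5*a - 7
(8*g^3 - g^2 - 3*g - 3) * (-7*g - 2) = -56*g^4 - 9*g^3 + 23*g^2 + 27*g + 6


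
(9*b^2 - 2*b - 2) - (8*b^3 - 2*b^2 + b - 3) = -8*b^3 + 11*b^2 - 3*b + 1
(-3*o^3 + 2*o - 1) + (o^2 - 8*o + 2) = -3*o^3 + o^2 - 6*o + 1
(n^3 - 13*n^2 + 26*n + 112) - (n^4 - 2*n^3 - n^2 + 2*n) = -n^4 + 3*n^3 - 12*n^2 + 24*n + 112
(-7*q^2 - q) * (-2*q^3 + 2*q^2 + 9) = 14*q^5 - 12*q^4 - 2*q^3 - 63*q^2 - 9*q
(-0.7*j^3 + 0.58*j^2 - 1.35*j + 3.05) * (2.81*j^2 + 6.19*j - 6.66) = -1.967*j^5 - 2.7032*j^4 + 4.4587*j^3 - 3.6488*j^2 + 27.8705*j - 20.313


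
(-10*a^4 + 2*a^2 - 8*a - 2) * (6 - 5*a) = 50*a^5 - 60*a^4 - 10*a^3 + 52*a^2 - 38*a - 12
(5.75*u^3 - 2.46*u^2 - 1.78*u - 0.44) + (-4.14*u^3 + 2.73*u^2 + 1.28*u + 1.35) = 1.61*u^3 + 0.27*u^2 - 0.5*u + 0.91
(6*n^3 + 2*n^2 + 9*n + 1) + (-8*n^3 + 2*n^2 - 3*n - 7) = -2*n^3 + 4*n^2 + 6*n - 6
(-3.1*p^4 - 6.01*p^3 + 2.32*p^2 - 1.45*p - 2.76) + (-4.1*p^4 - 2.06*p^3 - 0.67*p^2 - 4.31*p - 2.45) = -7.2*p^4 - 8.07*p^3 + 1.65*p^2 - 5.76*p - 5.21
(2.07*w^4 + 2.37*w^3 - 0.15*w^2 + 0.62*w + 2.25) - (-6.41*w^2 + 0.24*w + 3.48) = 2.07*w^4 + 2.37*w^3 + 6.26*w^2 + 0.38*w - 1.23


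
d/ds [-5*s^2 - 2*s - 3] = -10*s - 2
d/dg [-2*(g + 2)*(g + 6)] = -4*g - 16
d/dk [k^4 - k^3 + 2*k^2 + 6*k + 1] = 4*k^3 - 3*k^2 + 4*k + 6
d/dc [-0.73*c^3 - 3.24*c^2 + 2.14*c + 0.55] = -2.19*c^2 - 6.48*c + 2.14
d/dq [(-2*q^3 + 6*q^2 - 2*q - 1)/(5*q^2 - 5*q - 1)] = (-10*q^4 + 20*q^3 - 14*q^2 - 2*q - 3)/(25*q^4 - 50*q^3 + 15*q^2 + 10*q + 1)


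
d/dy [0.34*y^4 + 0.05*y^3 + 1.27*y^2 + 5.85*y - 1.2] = 1.36*y^3 + 0.15*y^2 + 2.54*y + 5.85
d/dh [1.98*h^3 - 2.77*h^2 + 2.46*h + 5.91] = 5.94*h^2 - 5.54*h + 2.46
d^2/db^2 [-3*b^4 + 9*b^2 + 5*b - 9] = 18 - 36*b^2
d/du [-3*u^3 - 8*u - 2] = -9*u^2 - 8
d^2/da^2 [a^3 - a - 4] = 6*a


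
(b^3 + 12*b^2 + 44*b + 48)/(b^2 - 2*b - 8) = (b^2 + 10*b + 24)/(b - 4)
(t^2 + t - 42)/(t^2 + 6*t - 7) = (t - 6)/(t - 1)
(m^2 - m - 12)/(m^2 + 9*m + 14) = (m^2 - m - 12)/(m^2 + 9*m + 14)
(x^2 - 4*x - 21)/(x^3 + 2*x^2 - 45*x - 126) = 1/(x + 6)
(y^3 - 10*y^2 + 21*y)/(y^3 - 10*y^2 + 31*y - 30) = y*(y - 7)/(y^2 - 7*y + 10)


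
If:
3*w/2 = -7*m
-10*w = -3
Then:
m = -9/140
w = 3/10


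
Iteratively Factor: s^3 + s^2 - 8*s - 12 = (s + 2)*(s^2 - s - 6) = (s - 3)*(s + 2)*(s + 2)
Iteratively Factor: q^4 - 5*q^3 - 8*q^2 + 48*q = (q - 4)*(q^3 - q^2 - 12*q) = q*(q - 4)*(q^2 - q - 12) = q*(q - 4)^2*(q + 3)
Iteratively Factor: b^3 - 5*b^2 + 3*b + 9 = (b + 1)*(b^2 - 6*b + 9) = (b - 3)*(b + 1)*(b - 3)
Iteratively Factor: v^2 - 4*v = (v - 4)*(v)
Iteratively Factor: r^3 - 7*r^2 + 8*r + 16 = (r - 4)*(r^2 - 3*r - 4) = (r - 4)^2*(r + 1)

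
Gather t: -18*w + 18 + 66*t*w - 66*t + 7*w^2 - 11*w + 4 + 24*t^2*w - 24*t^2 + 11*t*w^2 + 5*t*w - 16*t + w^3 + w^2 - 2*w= t^2*(24*w - 24) + t*(11*w^2 + 71*w - 82) + w^3 + 8*w^2 - 31*w + 22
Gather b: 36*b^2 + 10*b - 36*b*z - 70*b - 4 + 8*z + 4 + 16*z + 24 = 36*b^2 + b*(-36*z - 60) + 24*z + 24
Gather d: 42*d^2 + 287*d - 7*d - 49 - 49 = 42*d^2 + 280*d - 98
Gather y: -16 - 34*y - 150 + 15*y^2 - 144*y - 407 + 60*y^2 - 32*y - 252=75*y^2 - 210*y - 825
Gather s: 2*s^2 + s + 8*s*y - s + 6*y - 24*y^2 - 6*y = 2*s^2 + 8*s*y - 24*y^2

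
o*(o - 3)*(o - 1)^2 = o^4 - 5*o^3 + 7*o^2 - 3*o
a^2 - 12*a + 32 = (a - 8)*(a - 4)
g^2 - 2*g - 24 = (g - 6)*(g + 4)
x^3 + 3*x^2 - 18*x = x*(x - 3)*(x + 6)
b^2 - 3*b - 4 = (b - 4)*(b + 1)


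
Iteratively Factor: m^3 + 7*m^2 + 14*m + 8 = (m + 4)*(m^2 + 3*m + 2) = (m + 1)*(m + 4)*(m + 2)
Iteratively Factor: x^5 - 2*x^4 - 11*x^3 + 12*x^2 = (x + 3)*(x^4 - 5*x^3 + 4*x^2) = (x - 1)*(x + 3)*(x^3 - 4*x^2) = (x - 4)*(x - 1)*(x + 3)*(x^2) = x*(x - 4)*(x - 1)*(x + 3)*(x)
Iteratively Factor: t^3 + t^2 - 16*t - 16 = (t + 1)*(t^2 - 16) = (t - 4)*(t + 1)*(t + 4)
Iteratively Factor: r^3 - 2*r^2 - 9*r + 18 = (r - 3)*(r^2 + r - 6) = (r - 3)*(r - 2)*(r + 3)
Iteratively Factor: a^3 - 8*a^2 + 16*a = (a - 4)*(a^2 - 4*a) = a*(a - 4)*(a - 4)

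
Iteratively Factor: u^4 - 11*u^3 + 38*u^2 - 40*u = (u)*(u^3 - 11*u^2 + 38*u - 40) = u*(u - 4)*(u^2 - 7*u + 10) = u*(u - 5)*(u - 4)*(u - 2)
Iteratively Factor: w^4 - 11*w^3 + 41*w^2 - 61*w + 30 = (w - 1)*(w^3 - 10*w^2 + 31*w - 30) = (w - 3)*(w - 1)*(w^2 - 7*w + 10) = (w - 5)*(w - 3)*(w - 1)*(w - 2)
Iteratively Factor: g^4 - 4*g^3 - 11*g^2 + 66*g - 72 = (g - 3)*(g^3 - g^2 - 14*g + 24) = (g - 3)*(g + 4)*(g^2 - 5*g + 6) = (g - 3)^2*(g + 4)*(g - 2)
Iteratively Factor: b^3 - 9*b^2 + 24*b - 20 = (b - 2)*(b^2 - 7*b + 10) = (b - 2)^2*(b - 5)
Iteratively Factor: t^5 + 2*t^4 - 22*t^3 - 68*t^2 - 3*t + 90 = (t - 5)*(t^4 + 7*t^3 + 13*t^2 - 3*t - 18) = (t - 5)*(t - 1)*(t^3 + 8*t^2 + 21*t + 18) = (t - 5)*(t - 1)*(t + 2)*(t^2 + 6*t + 9) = (t - 5)*(t - 1)*(t + 2)*(t + 3)*(t + 3)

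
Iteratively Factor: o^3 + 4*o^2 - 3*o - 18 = (o - 2)*(o^2 + 6*o + 9) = (o - 2)*(o + 3)*(o + 3)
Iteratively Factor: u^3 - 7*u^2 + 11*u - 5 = (u - 5)*(u^2 - 2*u + 1) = (u - 5)*(u - 1)*(u - 1)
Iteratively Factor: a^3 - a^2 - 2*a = (a + 1)*(a^2 - 2*a) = a*(a + 1)*(a - 2)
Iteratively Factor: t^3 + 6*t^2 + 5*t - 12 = (t + 3)*(t^2 + 3*t - 4) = (t - 1)*(t + 3)*(t + 4)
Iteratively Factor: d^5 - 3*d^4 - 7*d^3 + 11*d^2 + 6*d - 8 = (d - 4)*(d^4 + d^3 - 3*d^2 - d + 2) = (d - 4)*(d + 2)*(d^3 - d^2 - d + 1) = (d - 4)*(d + 1)*(d + 2)*(d^2 - 2*d + 1) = (d - 4)*(d - 1)*(d + 1)*(d + 2)*(d - 1)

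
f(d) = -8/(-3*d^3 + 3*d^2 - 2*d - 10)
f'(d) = -8*(9*d^2 - 6*d + 2)/(-3*d^3 + 3*d^2 - 2*d - 10)^2 = 8*(-9*d^2 + 6*d - 2)/(3*d^3 - 3*d^2 + 2*d + 10)^2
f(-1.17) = -6.39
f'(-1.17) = -108.99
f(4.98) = 0.03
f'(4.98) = -0.02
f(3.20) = 0.10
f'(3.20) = -0.09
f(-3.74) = -0.04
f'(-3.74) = -0.03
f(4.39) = 0.04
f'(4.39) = -0.03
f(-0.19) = 0.84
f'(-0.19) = -0.31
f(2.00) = 0.31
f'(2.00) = -0.31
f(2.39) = 0.21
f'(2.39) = -0.21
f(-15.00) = 0.00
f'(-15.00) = 0.00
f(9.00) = 0.00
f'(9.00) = 0.00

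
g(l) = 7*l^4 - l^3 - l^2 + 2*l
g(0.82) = 3.58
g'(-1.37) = -72.89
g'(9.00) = 20153.00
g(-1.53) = 36.54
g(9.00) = 45135.00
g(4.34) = 2391.56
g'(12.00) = 47930.00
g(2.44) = 232.52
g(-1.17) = 11.01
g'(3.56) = 1220.16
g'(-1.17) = -44.61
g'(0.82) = 13.78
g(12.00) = 143304.00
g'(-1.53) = -102.25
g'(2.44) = 386.01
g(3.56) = 1073.67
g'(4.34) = 2225.72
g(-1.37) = 22.61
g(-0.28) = -0.57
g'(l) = 28*l^3 - 3*l^2 - 2*l + 2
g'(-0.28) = 1.71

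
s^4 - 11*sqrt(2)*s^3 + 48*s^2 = s^2*(s - 8*sqrt(2))*(s - 3*sqrt(2))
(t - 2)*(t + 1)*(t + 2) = t^3 + t^2 - 4*t - 4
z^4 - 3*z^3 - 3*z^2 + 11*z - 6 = (z - 3)*(z - 1)^2*(z + 2)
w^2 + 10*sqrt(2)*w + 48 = (w + 4*sqrt(2))*(w + 6*sqrt(2))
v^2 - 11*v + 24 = (v - 8)*(v - 3)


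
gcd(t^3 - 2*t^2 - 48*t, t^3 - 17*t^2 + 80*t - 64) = t - 8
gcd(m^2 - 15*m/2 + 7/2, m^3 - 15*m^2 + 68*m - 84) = m - 7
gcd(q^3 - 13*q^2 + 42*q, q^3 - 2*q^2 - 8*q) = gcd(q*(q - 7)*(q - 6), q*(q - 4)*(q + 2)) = q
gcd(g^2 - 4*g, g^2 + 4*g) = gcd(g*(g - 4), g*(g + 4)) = g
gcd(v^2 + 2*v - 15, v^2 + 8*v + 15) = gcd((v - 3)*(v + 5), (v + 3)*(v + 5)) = v + 5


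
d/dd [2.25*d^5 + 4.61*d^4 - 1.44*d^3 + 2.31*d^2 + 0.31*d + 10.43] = 11.25*d^4 + 18.44*d^3 - 4.32*d^2 + 4.62*d + 0.31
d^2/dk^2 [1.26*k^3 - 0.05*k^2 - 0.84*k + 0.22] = 7.56*k - 0.1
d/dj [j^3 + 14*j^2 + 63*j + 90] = 3*j^2 + 28*j + 63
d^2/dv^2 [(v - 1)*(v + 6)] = 2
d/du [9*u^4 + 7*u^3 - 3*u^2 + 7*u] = 36*u^3 + 21*u^2 - 6*u + 7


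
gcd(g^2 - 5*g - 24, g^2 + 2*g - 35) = 1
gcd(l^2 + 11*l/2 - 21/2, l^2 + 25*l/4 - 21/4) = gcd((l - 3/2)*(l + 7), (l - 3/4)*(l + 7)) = l + 7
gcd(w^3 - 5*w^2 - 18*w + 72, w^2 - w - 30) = w - 6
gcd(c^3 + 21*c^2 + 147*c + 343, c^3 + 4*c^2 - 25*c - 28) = c + 7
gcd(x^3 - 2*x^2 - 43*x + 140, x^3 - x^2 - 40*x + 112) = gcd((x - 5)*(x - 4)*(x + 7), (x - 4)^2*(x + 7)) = x^2 + 3*x - 28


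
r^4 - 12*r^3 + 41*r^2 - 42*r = r*(r - 7)*(r - 3)*(r - 2)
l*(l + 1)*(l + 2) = l^3 + 3*l^2 + 2*l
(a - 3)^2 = a^2 - 6*a + 9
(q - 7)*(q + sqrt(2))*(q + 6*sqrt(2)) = q^3 - 7*q^2 + 7*sqrt(2)*q^2 - 49*sqrt(2)*q + 12*q - 84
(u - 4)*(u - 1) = u^2 - 5*u + 4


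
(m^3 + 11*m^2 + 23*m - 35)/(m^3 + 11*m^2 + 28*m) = (m^2 + 4*m - 5)/(m*(m + 4))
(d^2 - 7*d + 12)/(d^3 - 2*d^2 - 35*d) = (-d^2 + 7*d - 12)/(d*(-d^2 + 2*d + 35))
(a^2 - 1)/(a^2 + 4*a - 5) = (a + 1)/(a + 5)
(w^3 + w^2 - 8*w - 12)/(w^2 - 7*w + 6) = (w^3 + w^2 - 8*w - 12)/(w^2 - 7*w + 6)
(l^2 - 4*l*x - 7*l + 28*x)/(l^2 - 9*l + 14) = (l - 4*x)/(l - 2)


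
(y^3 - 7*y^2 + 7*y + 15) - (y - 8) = y^3 - 7*y^2 + 6*y + 23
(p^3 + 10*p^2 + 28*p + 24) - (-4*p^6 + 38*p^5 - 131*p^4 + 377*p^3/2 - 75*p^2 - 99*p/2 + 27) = 4*p^6 - 38*p^5 + 131*p^4 - 375*p^3/2 + 85*p^2 + 155*p/2 - 3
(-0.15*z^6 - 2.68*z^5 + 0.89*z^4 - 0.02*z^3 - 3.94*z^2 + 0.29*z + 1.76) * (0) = 0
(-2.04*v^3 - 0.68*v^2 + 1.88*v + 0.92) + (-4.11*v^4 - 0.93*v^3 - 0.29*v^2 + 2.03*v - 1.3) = -4.11*v^4 - 2.97*v^3 - 0.97*v^2 + 3.91*v - 0.38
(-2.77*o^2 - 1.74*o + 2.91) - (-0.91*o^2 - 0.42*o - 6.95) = -1.86*o^2 - 1.32*o + 9.86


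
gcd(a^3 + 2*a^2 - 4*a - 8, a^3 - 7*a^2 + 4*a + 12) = a - 2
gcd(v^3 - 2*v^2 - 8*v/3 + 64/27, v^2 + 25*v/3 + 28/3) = v + 4/3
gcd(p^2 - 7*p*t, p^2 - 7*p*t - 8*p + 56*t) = p - 7*t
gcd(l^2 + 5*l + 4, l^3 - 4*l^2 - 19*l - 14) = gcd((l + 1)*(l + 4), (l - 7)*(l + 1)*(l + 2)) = l + 1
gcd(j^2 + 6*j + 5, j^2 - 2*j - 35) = j + 5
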